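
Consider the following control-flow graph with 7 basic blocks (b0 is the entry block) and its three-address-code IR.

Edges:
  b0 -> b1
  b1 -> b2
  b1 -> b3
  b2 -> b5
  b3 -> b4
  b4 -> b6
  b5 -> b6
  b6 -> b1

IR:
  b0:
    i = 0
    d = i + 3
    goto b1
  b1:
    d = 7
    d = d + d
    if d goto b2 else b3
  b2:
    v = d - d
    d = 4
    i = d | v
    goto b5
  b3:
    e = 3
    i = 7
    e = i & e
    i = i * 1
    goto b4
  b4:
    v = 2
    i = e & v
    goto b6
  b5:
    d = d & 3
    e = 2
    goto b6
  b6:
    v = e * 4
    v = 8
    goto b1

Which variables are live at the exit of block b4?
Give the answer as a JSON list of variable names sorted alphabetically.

Answer: ["e"]

Working:
def/use:
  b0 def {d,i} use ∅
  b1 def {d} use ∅
  b2 def {d,i,v} use {d}
  b3 def {e,i} use ∅
  b4 def {i,v} use {e}
  b5 def {d,e} use {d}
  b6 def {v} use {e}

Liveness:
  live b0: ∅→∅
  live b1: ∅→{d}
  live b2: {d}→{d}
  live b3: ∅→{e}
  live b4: {e}→{e}
  live b5: {d}→{e}
  live b6: {e}→∅

live-out(b4) = ["e"]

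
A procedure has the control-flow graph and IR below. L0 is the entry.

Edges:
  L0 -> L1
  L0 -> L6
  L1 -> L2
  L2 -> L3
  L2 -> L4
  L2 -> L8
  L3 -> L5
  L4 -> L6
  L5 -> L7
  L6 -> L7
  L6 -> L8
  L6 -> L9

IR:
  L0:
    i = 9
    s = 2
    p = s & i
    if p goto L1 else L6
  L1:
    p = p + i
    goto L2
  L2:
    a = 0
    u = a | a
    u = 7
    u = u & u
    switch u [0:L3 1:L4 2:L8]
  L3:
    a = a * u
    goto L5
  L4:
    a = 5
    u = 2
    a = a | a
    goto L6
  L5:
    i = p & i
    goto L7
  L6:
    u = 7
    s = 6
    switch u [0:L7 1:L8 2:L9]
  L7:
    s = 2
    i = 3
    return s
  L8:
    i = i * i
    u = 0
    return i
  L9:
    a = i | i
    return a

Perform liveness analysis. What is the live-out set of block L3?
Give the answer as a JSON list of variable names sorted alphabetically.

Answer: ["i", "p"]

Working:
Block summaries:
  L0: def={i,p,s} ue=∅
  L1: def={p} ue={i,p}
  L2: def={a,u} ue=∅
  L3: def={a} ue={a,u}
  L4: def={a,u} ue=∅
  L5: def={i} ue={i,p}
  L6: def={s,u} ue=∅
  L7: def={i,s} ue=∅
  L8: def={i,u} ue={i}
  L9: def={a} ue={i}

Liveness:
  live L0: ∅→{i,p}
  live L1: {i,p}→{i,p}
  live L2: {i,p}→{a,i,p,u}
  live L3: {a,i,p,u}→{i,p}
  live L4: {i}→{i}
  live L5: {i,p}→∅
  live L6: {i}→{i}
  live L7: ∅→∅
  live L8: {i}→∅
  live L9: {i}→∅

live-out(L3) = ["i", "p"]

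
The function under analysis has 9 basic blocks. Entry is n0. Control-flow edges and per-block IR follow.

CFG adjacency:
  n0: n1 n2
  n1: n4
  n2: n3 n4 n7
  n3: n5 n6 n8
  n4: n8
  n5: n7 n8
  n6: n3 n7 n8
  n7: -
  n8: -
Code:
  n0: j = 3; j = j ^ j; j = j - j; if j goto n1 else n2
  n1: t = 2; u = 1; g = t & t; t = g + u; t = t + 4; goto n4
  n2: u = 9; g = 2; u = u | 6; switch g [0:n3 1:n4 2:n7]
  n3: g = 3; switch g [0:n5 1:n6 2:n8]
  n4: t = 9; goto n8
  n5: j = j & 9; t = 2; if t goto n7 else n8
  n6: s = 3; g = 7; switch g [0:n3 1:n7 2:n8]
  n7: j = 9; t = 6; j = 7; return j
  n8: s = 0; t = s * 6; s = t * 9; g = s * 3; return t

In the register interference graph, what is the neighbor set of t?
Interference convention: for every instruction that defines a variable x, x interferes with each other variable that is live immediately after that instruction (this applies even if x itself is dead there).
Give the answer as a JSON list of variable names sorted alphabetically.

Answer: ["g", "s", "u"]

Working:
def/use:
  n0: {j} / ∅
  n1: {g,t,u} / ∅
  n2: {g,u} / ∅
  n3: {g} / ∅
  n4: {t} / ∅
  n5: {j,t} / {j}
  n6: {g,s} / ∅
  n7: {j,t} / ∅
  n8: {g,s,t} / ∅

Backward fixpoint:
  live n0: ∅→{j}
  live n1: ∅→∅
  live n2: {j}→{j}
  live n3: {j}→{j}
  live n4: ∅→∅
  live n5: {j}→∅
  live n6: {j}→{j}
  live n7: ∅→∅
  live n8: ∅→∅

Conflict graph:
  g — {j,t,u}
  j — {g,s,u}
  s — {j,t}
  t — {g,s,u}
  u — {g,j,t}

N(t) = ["g", "s", "u"]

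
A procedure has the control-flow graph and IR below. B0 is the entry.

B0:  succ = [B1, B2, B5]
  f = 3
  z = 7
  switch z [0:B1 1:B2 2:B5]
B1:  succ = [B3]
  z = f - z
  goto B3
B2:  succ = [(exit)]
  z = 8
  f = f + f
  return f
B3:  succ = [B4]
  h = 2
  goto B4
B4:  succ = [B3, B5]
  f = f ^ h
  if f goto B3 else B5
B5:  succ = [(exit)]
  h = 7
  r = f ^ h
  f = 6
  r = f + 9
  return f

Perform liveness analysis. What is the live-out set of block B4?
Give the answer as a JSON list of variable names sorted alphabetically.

Block summaries:
  B0: def={f,z} ue=∅
  B1: def={z} ue={f,z}
  B2: def={f,z} ue={f}
  B3: def={h} ue=∅
  B4: def={f} ue={f,h}
  B5: def={f,h,r} ue={f}

Liveness:
  B0 li=∅ lo={f,z}
  B1 li={f,z} lo={f}
  B2 li={f} lo=∅
  B3 li={f} lo={f,h}
  B4 li={f,h} lo={f}
  B5 li={f} lo=∅

live-out(B4) = ["f"]

Answer: ["f"]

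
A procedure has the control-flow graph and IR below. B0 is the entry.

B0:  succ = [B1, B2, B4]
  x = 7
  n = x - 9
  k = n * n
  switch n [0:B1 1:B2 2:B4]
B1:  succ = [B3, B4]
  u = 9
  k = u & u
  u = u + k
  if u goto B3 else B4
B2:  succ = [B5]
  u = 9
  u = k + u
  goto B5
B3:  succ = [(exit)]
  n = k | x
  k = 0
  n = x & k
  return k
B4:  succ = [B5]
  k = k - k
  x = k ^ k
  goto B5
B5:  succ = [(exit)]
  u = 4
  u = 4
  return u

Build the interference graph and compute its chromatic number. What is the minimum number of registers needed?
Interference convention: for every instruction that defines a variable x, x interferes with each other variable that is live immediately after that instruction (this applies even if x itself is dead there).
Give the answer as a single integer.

Answer: 3

Derivation:
Per-block:
  B0: def={k,n,x} ue=∅
  B1: def={k,u} ue=∅
  B2: def={u} ue={k}
  B3: def={k,n} ue={k,x}
  B4: def={k,x} ue={k}
  B5: def={u} ue=∅

Liveness:
  live B0: ∅→{k,x}
  live B1: {x}→{k,x}
  live B2: {k}→∅
  live B3: {k,x}→∅
  live B4: {k}→∅
  live B5: ∅→∅

Interfere edges:
  k — {n,u,x}
  n — {k,x}
  u — {k,x}
  x — {k,n,u}

Colouring:
  {k,n,x} pairwise interfere (3-clique) ⇒ χ ≥ 3
  assign k→c0 n→c2 u→c2 x→c1 — no edge inside a register ⇒ χ ≤ 3
  χ = 3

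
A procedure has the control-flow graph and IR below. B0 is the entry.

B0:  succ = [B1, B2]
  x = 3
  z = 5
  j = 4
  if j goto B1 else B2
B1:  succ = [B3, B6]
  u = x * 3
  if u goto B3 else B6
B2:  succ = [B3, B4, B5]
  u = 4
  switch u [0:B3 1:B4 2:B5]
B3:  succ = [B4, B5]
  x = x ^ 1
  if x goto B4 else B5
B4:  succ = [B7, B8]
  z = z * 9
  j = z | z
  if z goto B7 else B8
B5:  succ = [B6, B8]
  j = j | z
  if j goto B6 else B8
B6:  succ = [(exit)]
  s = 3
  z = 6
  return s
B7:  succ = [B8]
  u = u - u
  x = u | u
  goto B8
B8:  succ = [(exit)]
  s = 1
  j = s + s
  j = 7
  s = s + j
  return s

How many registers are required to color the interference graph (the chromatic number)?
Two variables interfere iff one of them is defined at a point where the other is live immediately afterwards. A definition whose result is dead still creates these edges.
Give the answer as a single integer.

Answer: 4

Analysis:
def/use:
  B0: def={j,x,z} ue=∅
  B1: def={u} ue={x}
  B2: def={u} ue=∅
  B3: def={x} ue={x}
  B4: def={j,z} ue={z}
  B5: def={j} ue={j,z}
  B6: def={s,z} ue=∅
  B7: def={u,x} ue={u}
  B8: def={j,s} ue=∅

Backward fixpoint:
  live B0: ∅→{j,x,z}
  live B1: {j,x,z}→{j,u,x,z}
  live B2: {j,x,z}→{j,u,x,z}
  live B3: {j,u,x,z}→{j,u,z}
  live B4: {u,z}→{u}
  live B5: {j,z}→∅
  live B6: ∅→∅
  live B7: {u}→∅
  live B8: ∅→∅

Interference:
  j↔{s,u,x,z}
  s↔{j,z}
  u↔{j,x,z}
  x↔{j,u,z}
  z↔{j,s,u,x}

Colouring:
  {j,u,x,z} pairwise interfere (4-clique) ⇒ χ ≥ 4
  4-colouring: R0={j}  R1={z}  R2={s,u}  R3={x}
  χ = 4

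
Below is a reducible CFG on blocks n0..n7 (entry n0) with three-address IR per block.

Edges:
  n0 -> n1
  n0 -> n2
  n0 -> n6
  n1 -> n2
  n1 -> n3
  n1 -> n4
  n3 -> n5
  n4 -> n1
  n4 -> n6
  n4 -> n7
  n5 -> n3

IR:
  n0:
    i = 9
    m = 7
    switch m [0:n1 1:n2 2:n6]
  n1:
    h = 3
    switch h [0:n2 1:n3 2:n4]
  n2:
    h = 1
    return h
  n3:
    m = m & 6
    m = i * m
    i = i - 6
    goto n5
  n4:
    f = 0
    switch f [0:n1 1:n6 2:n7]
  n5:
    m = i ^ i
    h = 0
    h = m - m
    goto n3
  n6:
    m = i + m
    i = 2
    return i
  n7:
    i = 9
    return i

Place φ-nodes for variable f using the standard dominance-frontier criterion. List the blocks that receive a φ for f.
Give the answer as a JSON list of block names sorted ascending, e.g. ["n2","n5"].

idom tree: n1←n0 n2←n0 n3←n1 n4←n1 n5←n3 n6←n0 n7←n4
Dom∩ at merges:
  n1: preds {n0,n4}: {n0} ∩ {n0,n1,n4} = {n0}; idom=n0
  n2: preds {n0,n1}: {n0} ∩ {n0,n1} = {n0}; idom=n0
  n3: preds {n1,n5}: {n0,n1} ∩ {n0,n1,n3,n5} = {n0,n1}; idom=n1
  n6: preds {n0,n4}: {n0} ∩ {n0,n1,n4} = {n0}; idom=n0

DF walk-up:
  join n1 pred n0: · stop@n0
  join n1 pred n4: n4→n1 stop@n0
  join n2 pred n0: · stop@n0
  join n2 pred n1: n1 stop@n0
  join n3 pred n1: · stop@n1
  join n3 pred n5: n5→n3 stop@n1
  join n6 pred n0: · stop@n0
  join n6 pred n4: n4→n1 stop@n0
  n0: DF=∅
  n1: DF={n1,n2,n6}
  n2: DF=∅
  n3: DF={n3}
  n4: DF={n1,n6}
  n5: DF={n3}
  n6: DF=∅
  n7: DF=∅

φ for f: defs {n4}
  DF⁺ = {n1,n2,n6}

Answer: ["n1", "n2", "n6"]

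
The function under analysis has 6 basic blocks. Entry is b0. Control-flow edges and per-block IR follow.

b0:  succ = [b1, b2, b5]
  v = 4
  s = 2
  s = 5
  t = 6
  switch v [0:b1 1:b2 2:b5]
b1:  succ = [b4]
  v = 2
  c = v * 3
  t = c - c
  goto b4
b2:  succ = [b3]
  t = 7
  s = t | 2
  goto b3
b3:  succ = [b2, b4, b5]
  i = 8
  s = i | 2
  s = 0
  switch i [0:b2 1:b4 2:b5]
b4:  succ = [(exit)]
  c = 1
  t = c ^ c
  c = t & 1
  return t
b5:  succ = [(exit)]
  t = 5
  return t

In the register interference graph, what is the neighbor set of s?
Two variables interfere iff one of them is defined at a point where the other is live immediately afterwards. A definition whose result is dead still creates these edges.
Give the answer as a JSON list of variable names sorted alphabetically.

Per-block:
  b0: def={s,t,v} ue=∅
  b1: def={c,t,v} ue=∅
  b2: def={s,t} ue=∅
  b3: def={i,s} ue=∅
  b4: def={c,t} ue=∅
  b5: def={t} ue=∅

Live sets:
  live b0: ∅→∅
  live b1: ∅→∅
  live b2: ∅→∅
  live b3: ∅→∅
  live b4: ∅→∅
  live b5: ∅→∅

Interference:
  c↔{t}
  i↔{s}
  s↔{i,v}
  t↔{c,v}
  v↔{s,t}

N(s) = ["i", "v"]

Answer: ["i", "v"]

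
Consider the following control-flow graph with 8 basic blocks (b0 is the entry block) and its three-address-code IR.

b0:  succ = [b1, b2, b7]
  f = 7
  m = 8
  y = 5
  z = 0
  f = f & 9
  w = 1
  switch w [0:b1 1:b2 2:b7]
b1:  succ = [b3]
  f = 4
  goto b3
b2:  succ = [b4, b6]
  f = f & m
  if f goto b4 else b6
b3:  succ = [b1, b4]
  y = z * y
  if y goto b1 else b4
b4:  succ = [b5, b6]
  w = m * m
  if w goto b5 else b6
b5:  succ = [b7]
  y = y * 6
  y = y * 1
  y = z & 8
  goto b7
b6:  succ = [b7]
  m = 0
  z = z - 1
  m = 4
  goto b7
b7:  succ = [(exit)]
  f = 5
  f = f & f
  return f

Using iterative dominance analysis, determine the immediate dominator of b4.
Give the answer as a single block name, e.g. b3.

idom tree: b1←b0 b2←b0 b3←b1 b4←b0 b5←b4 b6←b0 b7←b0
Dom at joins:
  b1: preds {b0,b3}: {b0} ∩ {b0,b1,b3} = {b0}; idom=b0
  b4: preds {b2,b3}: {b0,b2} ∩ {b0,b1,b3} = {b0}; idom=b0
  b6: preds {b2,b4}: {b0,b2} ∩ {b0,b4} = {b0}; idom=b0
  b7: preds {b0,b5,b6}: {b0} ∩ {b0,b4,b5} ∩ {b0,b6} = {b0}; idom=b0

idom(b4) = b0

Answer: b0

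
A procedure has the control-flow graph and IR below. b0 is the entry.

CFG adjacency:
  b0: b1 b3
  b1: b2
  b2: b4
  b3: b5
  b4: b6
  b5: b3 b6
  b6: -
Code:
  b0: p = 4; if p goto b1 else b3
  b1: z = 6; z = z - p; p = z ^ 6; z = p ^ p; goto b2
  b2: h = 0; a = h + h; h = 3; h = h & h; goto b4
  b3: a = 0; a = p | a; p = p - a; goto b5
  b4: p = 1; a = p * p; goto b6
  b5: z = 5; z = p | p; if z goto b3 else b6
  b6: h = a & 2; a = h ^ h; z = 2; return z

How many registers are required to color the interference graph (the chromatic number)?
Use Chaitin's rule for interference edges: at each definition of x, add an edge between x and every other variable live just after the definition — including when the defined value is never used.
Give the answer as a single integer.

Block summaries:
  b0: def={p} ue=∅
  b1: def={p,z} ue={p}
  b2: def={a,h} ue=∅
  b3: def={a,p} ue={p}
  b4: def={a,p} ue=∅
  b5: def={z} ue={p}
  b6: def={a,h,z} ue={a}

Liveness:
  b0 li=∅ lo={p}
  b1 li={p} lo=∅
  b2 li=∅ lo=∅
  b3 li={p} lo={a,p}
  b4 li=∅ lo={a}
  b5 li={a,p} lo={a,p}
  b6 li={a} lo=∅

Interfere edges:
  a↔{p,z}
  h↔∅
  p↔{a,z}
  z↔{a,p}

Colouring:
  lower bound: {a,p,z} mutually conflict ⇒ χ ≥ 3
  3-colouring: R0={a,h}  R1={p}  R2={z}
  χ = 3

Answer: 3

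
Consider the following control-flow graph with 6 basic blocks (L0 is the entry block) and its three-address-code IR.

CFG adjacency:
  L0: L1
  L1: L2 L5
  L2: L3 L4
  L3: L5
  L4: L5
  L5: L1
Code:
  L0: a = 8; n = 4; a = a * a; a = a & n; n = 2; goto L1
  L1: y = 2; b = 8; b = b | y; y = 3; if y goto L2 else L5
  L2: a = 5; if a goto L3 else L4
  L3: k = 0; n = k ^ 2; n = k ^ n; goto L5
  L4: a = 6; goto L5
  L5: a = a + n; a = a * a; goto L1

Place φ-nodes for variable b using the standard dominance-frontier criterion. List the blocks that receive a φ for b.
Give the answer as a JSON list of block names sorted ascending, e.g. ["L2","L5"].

Answer: ["L1"]

Analysis:
idom tree: L1←L0 L2←L1 L3←L2 L4←L2 L5←L1
Dom∩ at merges:
  L1: preds {L0,L5}: {L0} ∩ {L0,L1,L5} = {L0}; idom=L0
  L5: preds {L1,L3,L4}: {L0,L1} ∩ {L0,L1,L2,L3} ∩ {L0,L1,L2,L4} = {L0,L1}; idom=L1

DF derivation:
  L1←L0: walk · to L0
  L1←L5: walk L5→L1 to L0
  L5←L1: walk · to L1
  L5←L3: walk L3→L2 to L1
  L5←L4: walk L4→L2 to L1
  DF(L0)=∅
  DF(L1)={L1}
  DF(L2)={L5}
  DF(L3)={L5}
  DF(L4)={L5}
  DF(L5)={L1}

φ for b: defs {L1}
  DF⁺ = {L1}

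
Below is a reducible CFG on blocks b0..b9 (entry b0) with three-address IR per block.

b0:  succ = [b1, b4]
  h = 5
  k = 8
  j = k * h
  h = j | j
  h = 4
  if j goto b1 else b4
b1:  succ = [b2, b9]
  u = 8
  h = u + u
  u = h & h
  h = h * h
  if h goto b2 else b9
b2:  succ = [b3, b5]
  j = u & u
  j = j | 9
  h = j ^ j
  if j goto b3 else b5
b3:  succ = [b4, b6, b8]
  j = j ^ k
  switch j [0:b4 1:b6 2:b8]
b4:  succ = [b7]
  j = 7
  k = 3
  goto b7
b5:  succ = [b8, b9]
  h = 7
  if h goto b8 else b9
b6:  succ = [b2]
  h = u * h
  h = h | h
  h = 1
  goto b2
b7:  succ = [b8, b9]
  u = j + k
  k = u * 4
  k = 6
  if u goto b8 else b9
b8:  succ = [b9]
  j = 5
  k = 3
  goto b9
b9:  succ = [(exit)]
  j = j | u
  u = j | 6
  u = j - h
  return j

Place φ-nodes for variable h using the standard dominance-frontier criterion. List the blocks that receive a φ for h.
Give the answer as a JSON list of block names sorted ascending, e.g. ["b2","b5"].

idom tree: b1←b0 b2←b1 b3←b2 b4←b0 b5←b2 b6←b3 b7←b4 b8←b0 b9←b0
Dom at joins:
  b2: preds {b1,b6}: {b0,b1} ∩ {b0,b1,b2,b3,b6} = {b0,b1}; idom=b1
  b4: preds {b0,b3}: {b0} ∩ {b0,b1,b2,b3} = {b0}; idom=b0
  b8: preds {b3,b5,b7}: {b0,b1,b2,b3} ∩ {b0,b1,b2,b5} ∩ {b0,b4,b7} = {b0}; idom=b0
  b9: preds {b1,b5,b7,b8}: {b0,b1} ∩ {b0,b1,b2,b5} ∩ {b0,b4,b7} ∩ {b0,b8} = {b0}; idom=b0

DF derivation:
  join b2 pred b1: · stop@b1
  join b2 pred b6: b6→b3→b2 stop@b1
  join b4 pred b0: · stop@b0
  join b4 pred b3: b3→b2→b1 stop@b0
  join b8 pred b3: b3→b2→b1 stop@b0
  join b8 pred b5: b5→b2→b1 stop@b0
  join b8 pred b7: b7→b4 stop@b0
  join b9 pred b1: b1 stop@b0
  join b9 pred b5: b5→b2→b1 stop@b0
  join b9 pred b7: b7→b4 stop@b0
  join b9 pred b8: b8 stop@b0
  DF(b0)=∅
  DF(b1)={b4,b8,b9}
  DF(b2)={b2,b4,b8,b9}
  DF(b3)={b2,b4,b8}
  DF(b4)={b8,b9}
  DF(b5)={b8,b9}
  DF(b6)={b2}
  DF(b7)={b8,b9}
  DF(b8)={b9}
  DF(b9)=∅

φ for h: defs {b0,b1,b2,b5,b6}
  DF⁺ = {b2,b4,b8,b9}

Answer: ["b2", "b4", "b8", "b9"]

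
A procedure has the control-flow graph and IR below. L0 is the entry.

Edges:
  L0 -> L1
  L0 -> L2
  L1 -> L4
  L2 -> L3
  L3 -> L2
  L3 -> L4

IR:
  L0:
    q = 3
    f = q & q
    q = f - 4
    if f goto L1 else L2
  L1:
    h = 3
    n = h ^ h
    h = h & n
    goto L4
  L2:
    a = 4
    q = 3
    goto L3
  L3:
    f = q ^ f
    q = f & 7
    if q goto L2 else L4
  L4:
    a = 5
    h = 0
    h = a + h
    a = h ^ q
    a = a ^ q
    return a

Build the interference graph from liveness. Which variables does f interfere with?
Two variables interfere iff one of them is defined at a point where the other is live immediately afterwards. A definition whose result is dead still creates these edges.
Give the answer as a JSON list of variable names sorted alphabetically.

Answer: ["a", "q"]

Working:
Per-block:
  L0: def={f,q} ue=∅
  L1: def={h,n} ue=∅
  L2: def={a,q} ue=∅
  L3: def={f,q} ue={f,q}
  L4: def={a,h} ue={q}

Liveness:
  L0 li=∅ lo={f,q}
  L1 li={q} lo={q}
  L2 li={f} lo={f,q}
  L3 li={f,q} lo={f,q}
  L4 li={q} lo=∅

Interfere edges:
  a↔{f,h,q}
  f↔{a,q}
  h↔{a,n,q}
  n↔{h,q}
  q↔{a,f,h,n}

N(f) = ["a", "q"]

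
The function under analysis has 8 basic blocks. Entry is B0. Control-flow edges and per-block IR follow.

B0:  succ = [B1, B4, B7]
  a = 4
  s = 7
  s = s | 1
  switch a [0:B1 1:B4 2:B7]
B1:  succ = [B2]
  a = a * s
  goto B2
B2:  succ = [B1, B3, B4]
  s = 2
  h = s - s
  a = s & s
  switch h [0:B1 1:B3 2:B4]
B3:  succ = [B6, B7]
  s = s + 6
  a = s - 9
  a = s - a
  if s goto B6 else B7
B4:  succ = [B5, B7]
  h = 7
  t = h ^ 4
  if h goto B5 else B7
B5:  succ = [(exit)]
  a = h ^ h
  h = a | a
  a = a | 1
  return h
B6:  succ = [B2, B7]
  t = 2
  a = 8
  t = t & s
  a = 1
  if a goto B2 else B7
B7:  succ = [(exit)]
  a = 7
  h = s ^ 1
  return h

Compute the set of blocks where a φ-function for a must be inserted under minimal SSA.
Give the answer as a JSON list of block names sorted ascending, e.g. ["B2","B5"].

Answer: ["B1", "B2", "B4", "B7"]

Working:
idom tree: B1←B0 B2←B1 B3←B2 B4←B0 B5←B4 B6←B3 B7←B0
Join-block Dom:
  B1: preds {B0,B2}: {B0} ∩ {B0,B1,B2} = {B0}; idom=B0
  B2: preds {B1,B6}: {B0,B1} ∩ {B0,B1,B2,B3,B6} = {B0,B1}; idom=B1
  B4: preds {B0,B2}: {B0} ∩ {B0,B1,B2} = {B0}; idom=B0
  B7: preds {B0,B3,B4,B6}: {B0} ∩ {B0,B1,B2,B3} ∩ {B0,B4} ∩ {B0,B1,B2,B3,B6} = {B0}; idom=B0

Frontier:
  join B1 pred B0: · stop@B0
  join B1 pred B2: B2→B1 stop@B0
  join B2 pred B1: · stop@B1
  join B2 pred B6: B6→B3→B2 stop@B1
  join B4 pred B0: · stop@B0
  join B4 pred B2: B2→B1 stop@B0
  join B7 pred B0: · stop@B0
  join B7 pred B3: B3→B2→B1 stop@B0
  join B7 pred B4: B4 stop@B0
  join B7 pred B6: B6→B3→B2→B1 stop@B0
  B0 → ∅
  B1 → {B1,B4,B7}
  B2 → {B1,B2,B4,B7}
  B3 → {B2,B7}
  B4 → {B7}
  B5 → ∅
  B6 → {B2,B7}
  B7 → ∅

φ for a: defs {B0,B1,B2,B3,B5,B6,B7}
  DF⁺ = {B1,B2,B4,B7}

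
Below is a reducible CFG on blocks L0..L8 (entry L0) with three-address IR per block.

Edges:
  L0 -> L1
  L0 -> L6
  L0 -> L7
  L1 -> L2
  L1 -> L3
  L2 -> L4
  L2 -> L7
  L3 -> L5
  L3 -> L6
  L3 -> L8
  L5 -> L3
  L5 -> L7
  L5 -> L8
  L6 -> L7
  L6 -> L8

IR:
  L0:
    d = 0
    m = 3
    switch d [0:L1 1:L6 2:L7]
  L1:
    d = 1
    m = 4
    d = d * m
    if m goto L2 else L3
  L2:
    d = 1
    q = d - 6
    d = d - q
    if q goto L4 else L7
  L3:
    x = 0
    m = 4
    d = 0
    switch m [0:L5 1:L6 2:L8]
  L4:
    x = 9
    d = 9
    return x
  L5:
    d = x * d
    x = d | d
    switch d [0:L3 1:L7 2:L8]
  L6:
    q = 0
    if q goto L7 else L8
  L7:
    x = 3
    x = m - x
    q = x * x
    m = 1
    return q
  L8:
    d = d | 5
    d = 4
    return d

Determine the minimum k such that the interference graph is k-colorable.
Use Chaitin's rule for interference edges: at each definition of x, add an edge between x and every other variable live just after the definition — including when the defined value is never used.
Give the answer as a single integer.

Answer: 3

Analysis:
Per-block:
  L0: {d,m} / ∅
  L1: {d,m} / ∅
  L2: {d,q} / ∅
  L3: {d,m,x} / ∅
  L4: {d,x} / ∅
  L5: {d,x} / {d,x}
  L6: {q} / ∅
  L7: {m,q,x} / {m}
  L8: {d} / {d}

Live sets:
  L0: in=∅ out={d,m}
  L1: in=∅ out={m}
  L2: in={m} out={m}
  L3: in=∅ out={d,m,x}
  L4: in=∅ out=∅
  L5: in={d,m,x} out={d,m}
  L6: in={d,m} out={d,m}
  L7: in={m} out=∅
  L8: in={d} out=∅

Conflict graph:
  d — {m,q,x}
  m — {d,q,x}
  q — {d,m}
  x — {d,m}

Colouring:
  clique {d,m,q} ⇒ need ≥ 3
  assign d→r0 m→r1 q→r2 x→r2 — no edge inside a register ⇒ χ ≤ 3
  χ = 3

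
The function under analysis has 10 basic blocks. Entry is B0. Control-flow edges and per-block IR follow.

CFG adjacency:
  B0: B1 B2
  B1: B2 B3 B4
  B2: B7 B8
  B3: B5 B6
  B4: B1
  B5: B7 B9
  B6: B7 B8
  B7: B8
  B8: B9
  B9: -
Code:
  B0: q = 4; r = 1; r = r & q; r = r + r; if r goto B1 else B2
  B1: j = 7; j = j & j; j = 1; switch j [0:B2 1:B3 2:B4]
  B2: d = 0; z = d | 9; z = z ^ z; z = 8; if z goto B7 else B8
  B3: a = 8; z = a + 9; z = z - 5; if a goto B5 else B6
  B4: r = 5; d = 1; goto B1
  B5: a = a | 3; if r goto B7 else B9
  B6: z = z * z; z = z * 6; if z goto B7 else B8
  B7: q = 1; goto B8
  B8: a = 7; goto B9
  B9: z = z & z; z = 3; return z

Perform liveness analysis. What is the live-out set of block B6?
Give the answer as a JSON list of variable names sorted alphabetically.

Block summaries:
  B0: {q,r} / ∅
  B1: {j} / ∅
  B2: {d,z} / ∅
  B3: {a,z} / ∅
  B4: {d,r} / ∅
  B5: {a} / {a,r}
  B6: {z} / {z}
  B7: {q} / ∅
  B8: {a} / ∅
  B9: {z} / {z}

Backward fixpoint:
  live B0: ∅→{r}
  live B1: {r}→{r}
  live B2: ∅→{z}
  live B3: {r}→{a,r,z}
  live B4: ∅→{r}
  live B5: {a,r,z}→{z}
  live B6: {z}→{z}
  live B7: {z}→{z}
  live B8: {z}→{z}
  live B9: {z}→∅

live-out(B6) = ["z"]

Answer: ["z"]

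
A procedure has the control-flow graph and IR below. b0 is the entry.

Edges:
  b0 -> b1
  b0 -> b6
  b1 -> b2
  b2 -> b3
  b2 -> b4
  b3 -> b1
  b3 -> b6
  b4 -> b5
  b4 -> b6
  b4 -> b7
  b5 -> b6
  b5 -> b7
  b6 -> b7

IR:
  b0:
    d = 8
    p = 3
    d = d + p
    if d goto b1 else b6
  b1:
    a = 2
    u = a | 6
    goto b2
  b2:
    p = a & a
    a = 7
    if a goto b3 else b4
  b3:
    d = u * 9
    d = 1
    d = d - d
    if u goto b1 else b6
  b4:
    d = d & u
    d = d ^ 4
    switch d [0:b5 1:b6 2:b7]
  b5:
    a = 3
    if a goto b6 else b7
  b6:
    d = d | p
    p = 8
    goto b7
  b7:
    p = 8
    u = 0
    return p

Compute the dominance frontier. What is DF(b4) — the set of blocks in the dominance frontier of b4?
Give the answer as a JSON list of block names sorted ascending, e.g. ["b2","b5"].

idom tree: b1←b0 b2←b1 b3←b2 b4←b2 b5←b4 b6←b0 b7←b0
Join-block Dom:
  b1: preds {b0,b3}: {b0} ∩ {b0,b1,b2,b3} = {b0}; idom=b0
  b6: preds {b0,b3,b4,b5}: {b0} ∩ {b0,b1,b2,b3} ∩ {b0,b1,b2,b4} ∩ {b0,b1,b2,b4,b5} = {b0}; idom=b0
  b7: preds {b4,b5,b6}: {b0,b1,b2,b4} ∩ {b0,b1,b2,b4,b5} ∩ {b0,b6} = {b0}; idom=b0

Frontier:
  b1←b0: walk · to b0
  b1←b3: walk b3→b2→b1 to b0
  b6←b0: walk · to b0
  b6←b3: walk b3→b2→b1 to b0
  b6←b4: walk b4→b2→b1 to b0
  b6←b5: walk b5→b4→b2→b1 to b0
  b7←b4: walk b4→b2→b1 to b0
  b7←b5: walk b5→b4→b2→b1 to b0
  b7←b6: walk b6 to b0
  DF(b0)=∅
  DF(b1)={b1,b6,b7}
  DF(b2)={b1,b6,b7}
  DF(b3)={b1,b6}
  DF(b4)={b6,b7}
  DF(b5)={b6,b7}
  DF(b6)={b7}
  DF(b7)=∅

DF(b4) = ["b6", "b7"]

Answer: ["b6", "b7"]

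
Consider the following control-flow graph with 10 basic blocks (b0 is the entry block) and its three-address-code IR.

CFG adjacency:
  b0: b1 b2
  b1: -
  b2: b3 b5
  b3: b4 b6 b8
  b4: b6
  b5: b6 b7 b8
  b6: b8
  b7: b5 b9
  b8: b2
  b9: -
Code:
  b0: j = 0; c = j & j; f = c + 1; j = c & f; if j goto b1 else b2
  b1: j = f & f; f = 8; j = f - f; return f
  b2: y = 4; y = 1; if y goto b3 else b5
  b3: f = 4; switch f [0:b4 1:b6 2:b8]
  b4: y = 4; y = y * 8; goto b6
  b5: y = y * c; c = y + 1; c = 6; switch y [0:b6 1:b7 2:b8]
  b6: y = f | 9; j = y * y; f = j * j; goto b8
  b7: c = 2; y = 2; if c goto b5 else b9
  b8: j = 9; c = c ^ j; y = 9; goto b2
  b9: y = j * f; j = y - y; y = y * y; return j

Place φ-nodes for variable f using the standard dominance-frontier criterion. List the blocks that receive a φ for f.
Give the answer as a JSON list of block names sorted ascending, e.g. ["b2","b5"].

Answer: ["b2", "b6", "b8"]

Working:
idom tree: b1←b0 b2←b0 b3←b2 b4←b3 b5←b2 b6←b2 b7←b5 b8←b2 b9←b7
Dom at joins:
  b2: preds {b0,b8}: {b0} ∩ {b0,b2,b8} = {b0}; idom=b0
  b5: preds {b2,b7}: {b0,b2} ∩ {b0,b2,b5,b7} = {b0,b2}; idom=b2
  b6: preds {b3,b4,b5}: {b0,b2,b3} ∩ {b0,b2,b3,b4} ∩ {b0,b2,b5} = {b0,b2}; idom=b2
  b8: preds {b3,b5,b6}: {b0,b2,b3} ∩ {b0,b2,b5} ∩ {b0,b2,b6} = {b0,b2}; idom=b2

DF walk-up:
  join b2 pred b0: · stop@b0
  join b2 pred b8: b8→b2 stop@b0
  join b5 pred b2: · stop@b2
  join b5 pred b7: b7→b5 stop@b2
  join b6 pred b3: b3 stop@b2
  join b6 pred b4: b4→b3 stop@b2
  join b6 pred b5: b5 stop@b2
  join b8 pred b3: b3 stop@b2
  join b8 pred b5: b5 stop@b2
  join b8 pred b6: b6 stop@b2
  b0: DF=∅
  b1: DF=∅
  b2: DF={b2}
  b3: DF={b6,b8}
  b4: DF={b6}
  b5: DF={b5,b6,b8}
  b6: DF={b8}
  b7: DF={b5}
  b8: DF={b2}
  b9: DF=∅

φ for f: defs {b0,b1,b3,b6}
  DF⁺ = {b2,b6,b8}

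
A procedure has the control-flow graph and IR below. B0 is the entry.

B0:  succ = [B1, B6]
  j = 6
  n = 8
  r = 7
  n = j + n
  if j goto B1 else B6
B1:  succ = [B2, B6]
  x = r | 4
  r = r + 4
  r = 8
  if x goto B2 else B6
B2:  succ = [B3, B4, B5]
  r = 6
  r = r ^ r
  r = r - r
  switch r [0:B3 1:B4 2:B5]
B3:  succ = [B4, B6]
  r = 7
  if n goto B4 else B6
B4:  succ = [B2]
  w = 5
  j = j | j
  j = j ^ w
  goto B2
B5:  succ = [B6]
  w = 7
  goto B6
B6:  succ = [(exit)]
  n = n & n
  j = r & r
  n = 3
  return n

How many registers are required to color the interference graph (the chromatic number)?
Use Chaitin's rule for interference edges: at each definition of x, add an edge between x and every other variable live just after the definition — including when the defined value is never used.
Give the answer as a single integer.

Answer: 4

Analysis:
def/use:
  B0 def {j,n,r} use ∅
  B1 def {r,x} use {r}
  B2 def {r} use ∅
  B3 def {r} use {n}
  B4 def {j,w} use {j}
  B5 def {w} use ∅
  B6 def {j,n} use {n,r}

Liveness:
  B0: in=∅ out={j,n,r}
  B1: in={j,n,r} out={j,n,r}
  B2: in={j,n} out={j,n,r}
  B3: in={j,n} out={j,n,r}
  B4: in={j,n} out={j,n}
  B5: in={n,r} out={n,r}
  B6: in={n,r} out=∅

Conflict graph:
  j: {n,r,w,x}
  n: {j,r,w,x}
  r: {j,n,w,x}
  w: {j,n,r}
  x: {j,n,r}

Colouring:
  {j,n,r,w} pairwise interfere (4-clique) ⇒ χ ≥ 4
  4-colouring: r0={j}  r1={n}  r2={r}  r3={w,x}
  χ = 4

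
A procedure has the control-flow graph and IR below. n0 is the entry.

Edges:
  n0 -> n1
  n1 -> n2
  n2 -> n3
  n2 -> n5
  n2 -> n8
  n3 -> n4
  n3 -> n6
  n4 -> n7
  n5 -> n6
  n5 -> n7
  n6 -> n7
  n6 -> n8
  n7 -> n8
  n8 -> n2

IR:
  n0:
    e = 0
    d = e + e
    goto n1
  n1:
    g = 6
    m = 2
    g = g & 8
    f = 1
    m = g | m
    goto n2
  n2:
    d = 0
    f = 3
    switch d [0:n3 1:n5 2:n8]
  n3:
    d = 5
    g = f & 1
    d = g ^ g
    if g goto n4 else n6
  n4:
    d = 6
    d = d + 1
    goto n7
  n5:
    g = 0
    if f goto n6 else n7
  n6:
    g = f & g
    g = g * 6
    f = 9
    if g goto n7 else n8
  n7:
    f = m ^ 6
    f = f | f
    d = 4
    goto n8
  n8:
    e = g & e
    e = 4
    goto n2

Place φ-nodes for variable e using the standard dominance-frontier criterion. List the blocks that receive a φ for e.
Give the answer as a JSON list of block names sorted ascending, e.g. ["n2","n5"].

Answer: ["n2"]

Derivation:
idom tree: n1←n0 n2←n1 n3←n2 n4←n3 n5←n2 n6←n2 n7←n2 n8←n2
Dom∩ at merges:
  n2: preds {n1,n8}: {n0,n1} ∩ {n0,n1,n2,n8} = {n0,n1}; idom=n1
  n6: preds {n3,n5}: {n0,n1,n2,n3} ∩ {n0,n1,n2,n5} = {n0,n1,n2}; idom=n2
  n7: preds {n4,n5,n6}: {n0,n1,n2,n3,n4} ∩ {n0,n1,n2,n5} ∩ {n0,n1,n2,n6} = {n0,n1,n2}; idom=n2
  n8: preds {n2,n6,n7}: {n0,n1,n2} ∩ {n0,n1,n2,n6} ∩ {n0,n1,n2,n7} = {n0,n1,n2}; idom=n2

Frontier:
  n2←n1: walk · to n1
  n2←n8: walk n8→n2 to n1
  n6←n3: walk n3 to n2
  n6←n5: walk n5 to n2
  n7←n4: walk n4→n3 to n2
  n7←n5: walk n5 to n2
  n7←n6: walk n6 to n2
  n8←n2: walk · to n2
  n8←n6: walk n6 to n2
  n8←n7: walk n7 to n2
  DF(n0)=∅
  DF(n1)=∅
  DF(n2)={n2}
  DF(n3)={n6,n7}
  DF(n4)={n7}
  DF(n5)={n6,n7}
  DF(n6)={n7,n8}
  DF(n7)={n8}
  DF(n8)={n2}

φ for e: defs {n0,n8}
  DF⁺ = {n2}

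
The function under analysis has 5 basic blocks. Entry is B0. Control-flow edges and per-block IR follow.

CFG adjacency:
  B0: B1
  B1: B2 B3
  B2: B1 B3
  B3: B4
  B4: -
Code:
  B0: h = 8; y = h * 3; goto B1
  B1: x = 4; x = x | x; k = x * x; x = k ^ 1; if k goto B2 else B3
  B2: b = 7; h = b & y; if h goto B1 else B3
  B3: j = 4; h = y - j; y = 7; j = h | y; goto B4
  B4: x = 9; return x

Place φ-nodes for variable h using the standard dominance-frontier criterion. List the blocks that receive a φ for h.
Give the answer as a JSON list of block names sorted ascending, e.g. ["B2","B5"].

idom tree: B1←B0 B2←B1 B3←B1 B4←B3
Join-block Dom:
  B1: preds {B0,B2}: {B0} ∩ {B0,B1,B2} = {B0}; idom=B0
  B3: preds {B1,B2}: {B0,B1} ∩ {B0,B1,B2} = {B0,B1}; idom=B1

DF derivation:
  B1←B0: walk · to B0
  B1←B2: walk B2→B1 to B0
  B3←B1: walk · to B1
  B3←B2: walk B2 to B1
  B0 → ∅
  B1 → {B1}
  B2 → {B1,B3}
  B3 → ∅
  B4 → ∅

φ for h: defs {B0,B2,B3}
  DF⁺ = {B1,B3}

Answer: ["B1", "B3"]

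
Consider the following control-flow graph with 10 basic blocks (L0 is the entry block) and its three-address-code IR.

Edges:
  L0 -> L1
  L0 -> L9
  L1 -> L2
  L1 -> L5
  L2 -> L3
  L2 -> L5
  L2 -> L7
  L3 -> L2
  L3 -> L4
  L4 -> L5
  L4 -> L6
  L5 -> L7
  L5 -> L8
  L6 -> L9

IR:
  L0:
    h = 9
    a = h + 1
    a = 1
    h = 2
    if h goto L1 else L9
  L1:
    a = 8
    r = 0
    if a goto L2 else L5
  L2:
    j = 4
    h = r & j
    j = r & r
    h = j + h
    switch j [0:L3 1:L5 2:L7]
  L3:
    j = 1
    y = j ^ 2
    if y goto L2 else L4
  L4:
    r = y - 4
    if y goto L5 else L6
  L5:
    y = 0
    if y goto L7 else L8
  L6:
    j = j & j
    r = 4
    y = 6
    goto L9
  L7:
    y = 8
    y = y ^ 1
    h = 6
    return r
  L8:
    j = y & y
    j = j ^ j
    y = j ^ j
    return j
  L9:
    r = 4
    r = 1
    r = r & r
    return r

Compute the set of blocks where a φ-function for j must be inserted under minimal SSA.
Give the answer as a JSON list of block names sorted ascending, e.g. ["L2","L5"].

idom tree: L1←L0 L2←L1 L3←L2 L4←L3 L5←L1 L6←L4 L7←L1 L8←L5 L9←L0
Dom at joins:
  L2: preds {L1,L3}: {L0,L1} ∩ {L0,L1,L2,L3} = {L0,L1}; idom=L1
  L5: preds {L1,L2,L4}: {L0,L1} ∩ {L0,L1,L2} ∩ {L0,L1,L2,L3,L4} = {L0,L1}; idom=L1
  L7: preds {L2,L5}: {L0,L1,L2} ∩ {L0,L1,L5} = {L0,L1}; idom=L1
  L9: preds {L0,L6}: {L0} ∩ {L0,L1,L2,L3,L4,L6} = {L0}; idom=L0

Frontier:
  join L2 pred L1: · stop@L1
  join L2 pred L3: L3→L2 stop@L1
  join L5 pred L1: · stop@L1
  join L5 pred L2: L2 stop@L1
  join L5 pred L4: L4→L3→L2 stop@L1
  join L7 pred L2: L2 stop@L1
  join L7 pred L5: L5 stop@L1
  join L9 pred L0: · stop@L0
  join L9 pred L6: L6→L4→L3→L2→L1 stop@L0
  L0 → ∅
  L1 → {L9}
  L2 → {L2,L5,L7,L9}
  L3 → {L2,L5,L9}
  L4 → {L5,L9}
  L5 → {L7}
  L6 → {L9}
  L7 → ∅
  L8 → ∅
  L9 → ∅

φ for j: defs {L2,L3,L6,L8}
  DF⁺ = {L2,L5,L7,L9}

Answer: ["L2", "L5", "L7", "L9"]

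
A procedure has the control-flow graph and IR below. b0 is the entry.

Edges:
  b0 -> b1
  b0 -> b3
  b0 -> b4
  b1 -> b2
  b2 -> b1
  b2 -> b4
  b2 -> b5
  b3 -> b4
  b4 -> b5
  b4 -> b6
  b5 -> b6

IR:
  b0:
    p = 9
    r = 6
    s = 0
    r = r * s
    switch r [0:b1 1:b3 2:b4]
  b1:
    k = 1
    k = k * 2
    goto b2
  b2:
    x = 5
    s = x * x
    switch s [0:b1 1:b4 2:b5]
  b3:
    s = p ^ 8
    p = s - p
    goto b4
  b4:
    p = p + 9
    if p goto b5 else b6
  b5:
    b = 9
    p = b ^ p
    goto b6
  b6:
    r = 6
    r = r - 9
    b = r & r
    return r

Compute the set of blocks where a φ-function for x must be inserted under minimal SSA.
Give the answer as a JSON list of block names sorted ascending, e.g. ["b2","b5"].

idom tree: b1←b0 b2←b1 b3←b0 b4←b0 b5←b0 b6←b0
Dom at joins:
  b1: preds {b0,b2}: {b0} ∩ {b0,b1,b2} = {b0}; idom=b0
  b4: preds {b0,b2,b3}: {b0} ∩ {b0,b1,b2} ∩ {b0,b3} = {b0}; idom=b0
  b5: preds {b2,b4}: {b0,b1,b2} ∩ {b0,b4} = {b0}; idom=b0
  b6: preds {b4,b5}: {b0,b4} ∩ {b0,b5} = {b0}; idom=b0

DF walk-up:
  join b1 pred b0: · stop@b0
  join b1 pred b2: b2→b1 stop@b0
  join b4 pred b0: · stop@b0
  join b4 pred b2: b2→b1 stop@b0
  join b4 pred b3: b3 stop@b0
  join b5 pred b2: b2→b1 stop@b0
  join b5 pred b4: b4 stop@b0
  join b6 pred b4: b4 stop@b0
  join b6 pred b5: b5 stop@b0
  b0: DF=∅
  b1: DF={b1,b4,b5}
  b2: DF={b1,b4,b5}
  b3: DF={b4}
  b4: DF={b5,b6}
  b5: DF={b6}
  b6: DF=∅

φ for x: defs {b2}
  DF⁺ = {b1,b4,b5,b6}

Answer: ["b1", "b4", "b5", "b6"]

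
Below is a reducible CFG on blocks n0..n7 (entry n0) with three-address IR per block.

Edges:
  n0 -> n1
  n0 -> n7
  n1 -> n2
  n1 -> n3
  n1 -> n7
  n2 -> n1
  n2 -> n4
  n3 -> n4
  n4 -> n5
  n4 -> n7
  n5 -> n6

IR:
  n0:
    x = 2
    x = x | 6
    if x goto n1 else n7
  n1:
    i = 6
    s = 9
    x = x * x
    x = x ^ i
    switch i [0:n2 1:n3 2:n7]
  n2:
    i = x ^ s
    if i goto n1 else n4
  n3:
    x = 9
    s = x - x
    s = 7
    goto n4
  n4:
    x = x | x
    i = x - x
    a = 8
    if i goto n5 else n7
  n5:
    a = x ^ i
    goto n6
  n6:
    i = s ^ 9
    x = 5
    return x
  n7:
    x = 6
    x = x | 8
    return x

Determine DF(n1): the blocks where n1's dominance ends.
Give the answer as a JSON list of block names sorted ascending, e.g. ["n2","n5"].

idom tree: n1←n0 n2←n1 n3←n1 n4←n1 n5←n4 n6←n5 n7←n0
Dom at joins:
  n1: preds {n0,n2}: {n0} ∩ {n0,n1,n2} = {n0}; idom=n0
  n4: preds {n2,n3}: {n0,n1,n2} ∩ {n0,n1,n3} = {n0,n1}; idom=n1
  n7: preds {n0,n1,n4}: {n0} ∩ {n0,n1} ∩ {n0,n1,n4} = {n0}; idom=n0

DF derivation:
  n1←n0: walk · to n0
  n1←n2: walk n2→n1 to n0
  n4←n2: walk n2 to n1
  n4←n3: walk n3 to n1
  n7←n0: walk · to n0
  n7←n1: walk n1 to n0
  n7←n4: walk n4→n1 to n0
  n0 → ∅
  n1 → {n1,n7}
  n2 → {n1,n4}
  n3 → {n4}
  n4 → {n7}
  n5 → ∅
  n6 → ∅
  n7 → ∅

DF(n1) = ["n1", "n7"]

Answer: ["n1", "n7"]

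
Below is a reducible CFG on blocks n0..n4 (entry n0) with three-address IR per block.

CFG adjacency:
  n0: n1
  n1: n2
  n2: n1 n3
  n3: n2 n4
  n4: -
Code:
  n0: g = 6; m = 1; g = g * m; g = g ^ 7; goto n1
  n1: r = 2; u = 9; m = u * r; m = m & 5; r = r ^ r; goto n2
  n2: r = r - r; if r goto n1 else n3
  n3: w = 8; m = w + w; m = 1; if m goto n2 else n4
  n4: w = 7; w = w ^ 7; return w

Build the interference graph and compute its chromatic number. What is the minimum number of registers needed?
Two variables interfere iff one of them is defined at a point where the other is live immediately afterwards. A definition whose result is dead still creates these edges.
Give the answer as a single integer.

def/use:
  n0: {g,m} / ∅
  n1: {m,r,u} / ∅
  n2: {r} / {r}
  n3: {m,w} / ∅
  n4: {w} / ∅

Backward fixpoint:
  live n0: ∅→∅
  live n1: ∅→{r}
  live n2: {r}→{r}
  live n3: {r}→{r}
  live n4: ∅→∅

Interference:
  g↔{m}
  m↔{g,r}
  r↔{m,u,w}
  u↔{r}
  w↔{r}

Registers:
  {g,m} pairwise interfere (2-clique) ⇒ χ ≥ 2
  2-colouring: R0={g,r}  R1={m,u,w}
  χ = 2

Answer: 2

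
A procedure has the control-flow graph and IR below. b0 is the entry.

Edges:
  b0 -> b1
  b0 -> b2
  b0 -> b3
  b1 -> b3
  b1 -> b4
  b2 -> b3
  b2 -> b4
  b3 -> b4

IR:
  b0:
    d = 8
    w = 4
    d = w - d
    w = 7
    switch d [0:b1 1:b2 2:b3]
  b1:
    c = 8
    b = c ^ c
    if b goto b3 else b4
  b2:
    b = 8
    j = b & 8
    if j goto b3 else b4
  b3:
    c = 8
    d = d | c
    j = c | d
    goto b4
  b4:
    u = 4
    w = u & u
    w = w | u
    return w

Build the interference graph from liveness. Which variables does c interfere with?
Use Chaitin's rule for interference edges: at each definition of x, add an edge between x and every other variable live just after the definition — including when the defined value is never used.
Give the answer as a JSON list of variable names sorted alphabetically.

Per-block:
  b0: {d,w} / ∅
  b1: {b,c} / ∅
  b2: {b,j} / ∅
  b3: {c,d,j} / {d}
  b4: {u,w} / ∅

Liveness:
  b0 li=∅ lo={d}
  b1 li={d} lo={d}
  b2 li={d} lo={d}
  b3 li={d} lo=∅
  b4 li=∅ lo=∅

Interference:
  b: {d}
  c: {d}
  d: {b,c,j,w}
  j: {d}
  u: {w}
  w: {d,u}

N(c) = ["d"]

Answer: ["d"]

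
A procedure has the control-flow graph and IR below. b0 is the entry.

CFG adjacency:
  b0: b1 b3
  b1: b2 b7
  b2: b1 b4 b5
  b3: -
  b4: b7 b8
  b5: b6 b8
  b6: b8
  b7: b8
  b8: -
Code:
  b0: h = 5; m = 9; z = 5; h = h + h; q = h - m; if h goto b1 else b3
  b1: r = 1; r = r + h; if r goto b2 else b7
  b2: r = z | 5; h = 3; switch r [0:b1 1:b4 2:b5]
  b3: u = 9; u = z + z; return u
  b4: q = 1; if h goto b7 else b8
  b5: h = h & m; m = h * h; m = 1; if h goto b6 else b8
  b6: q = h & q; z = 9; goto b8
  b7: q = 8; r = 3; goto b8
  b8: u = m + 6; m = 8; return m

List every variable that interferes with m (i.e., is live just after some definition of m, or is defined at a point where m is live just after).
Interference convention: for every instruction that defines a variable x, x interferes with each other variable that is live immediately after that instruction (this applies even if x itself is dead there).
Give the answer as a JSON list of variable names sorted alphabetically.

Answer: ["h", "q", "r", "z"]

Working:
Per-block:
  b0: def={h,m,q,z} ue=∅
  b1: def={r} ue={h}
  b2: def={h,r} ue={z}
  b3: def={u} ue={z}
  b4: def={q} ue={h}
  b5: def={h,m} ue={h,m}
  b6: def={q,z} ue={h,q}
  b7: def={q,r} ue=∅
  b8: def={m,u} ue={m}

Live sets:
  b0: in=∅ out={h,m,q,z}
  b1: in={h,m,q,z} out={m,q,z}
  b2: in={m,q,z} out={h,m,q,z}
  b3: in={z} out=∅
  b4: in={h,m} out={m}
  b5: in={h,m,q} out={h,m,q}
  b6: in={h,m,q} out={m}
  b7: in={m} out={m}
  b8: in={m} out=∅

Interference:
  h: {m,q,r,z}
  m: {h,q,r,z}
  q: {h,m,r,z}
  r: {h,m,q,z}
  u: {z}
  z: {h,m,q,r,u}

N(m) = ["h", "q", "r", "z"]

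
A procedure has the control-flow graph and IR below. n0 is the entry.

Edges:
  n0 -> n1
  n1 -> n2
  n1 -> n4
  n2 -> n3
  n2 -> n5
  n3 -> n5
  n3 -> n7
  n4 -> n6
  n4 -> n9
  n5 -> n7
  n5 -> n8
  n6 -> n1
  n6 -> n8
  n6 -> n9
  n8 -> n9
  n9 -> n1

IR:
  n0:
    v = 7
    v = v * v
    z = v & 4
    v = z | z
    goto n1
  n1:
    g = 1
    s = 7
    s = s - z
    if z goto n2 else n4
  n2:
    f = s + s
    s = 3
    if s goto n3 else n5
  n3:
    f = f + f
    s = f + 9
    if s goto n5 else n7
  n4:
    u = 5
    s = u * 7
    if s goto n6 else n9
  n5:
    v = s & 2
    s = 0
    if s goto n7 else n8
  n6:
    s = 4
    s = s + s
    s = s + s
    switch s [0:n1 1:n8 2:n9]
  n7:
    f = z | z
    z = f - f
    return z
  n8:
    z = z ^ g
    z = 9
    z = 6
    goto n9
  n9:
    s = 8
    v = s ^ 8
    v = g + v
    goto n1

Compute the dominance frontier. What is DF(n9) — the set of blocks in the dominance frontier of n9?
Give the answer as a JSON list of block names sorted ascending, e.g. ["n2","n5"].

Answer: ["n1"]

Derivation:
idom tree: n1←n0 n2←n1 n3←n2 n4←n1 n5←n2 n6←n4 n7←n2 n8←n1 n9←n1
Join-block Dom:
  n1: preds {n0,n6,n9}: {n0} ∩ {n0,n1,n4,n6} ∩ {n0,n1,n9} = {n0}; idom=n0
  n5: preds {n2,n3}: {n0,n1,n2} ∩ {n0,n1,n2,n3} = {n0,n1,n2}; idom=n2
  n7: preds {n3,n5}: {n0,n1,n2,n3} ∩ {n0,n1,n2,n5} = {n0,n1,n2}; idom=n2
  n8: preds {n5,n6}: {n0,n1,n2,n5} ∩ {n0,n1,n4,n6} = {n0,n1}; idom=n1
  n9: preds {n4,n6,n8}: {n0,n1,n4} ∩ {n0,n1,n4,n6} ∩ {n0,n1,n8} = {n0,n1}; idom=n1

Frontier:
  n1←n0: walk · to n0
  n1←n6: walk n6→n4→n1 to n0
  n1←n9: walk n9→n1 to n0
  n5←n2: walk · to n2
  n5←n3: walk n3 to n2
  n7←n3: walk n3 to n2
  n7←n5: walk n5 to n2
  n8←n5: walk n5→n2 to n1
  n8←n6: walk n6→n4 to n1
  n9←n4: walk n4 to n1
  n9←n6: walk n6→n4 to n1
  n9←n8: walk n8 to n1
  n0 → ∅
  n1 → {n1}
  n2 → {n8}
  n3 → {n5,n7}
  n4 → {n1,n8,n9}
  n5 → {n7,n8}
  n6 → {n1,n8,n9}
  n7 → ∅
  n8 → {n9}
  n9 → {n1}

DF(n9) = ["n1"]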